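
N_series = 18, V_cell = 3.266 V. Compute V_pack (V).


Series voltages add: 18 * 3.266 V = 58.788 V

58.788 V


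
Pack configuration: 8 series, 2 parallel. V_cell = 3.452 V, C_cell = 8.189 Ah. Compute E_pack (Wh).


V_pack = 8 * 3.452 = 27.616 V
C_pack = 2 * 8.189 = 16.378 Ah
E = V_pack * C_pack = 27.616 * 16.378 = 452.3 Wh

452.3 Wh


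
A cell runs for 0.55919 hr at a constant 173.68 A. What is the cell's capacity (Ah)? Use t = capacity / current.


C = I * t = 173.68 * 0.55919 = 97.12 Ah

97.12 Ah


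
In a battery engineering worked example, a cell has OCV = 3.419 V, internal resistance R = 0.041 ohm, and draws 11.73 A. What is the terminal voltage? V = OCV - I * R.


IR drop = 11.73 * 0.041 = 0.48093 V
V = 3.419 - 0.48093 = 2.938 V

2.938 V


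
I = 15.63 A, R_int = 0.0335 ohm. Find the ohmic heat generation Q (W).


Q = I^2 * R = 15.63^2 * 0.0335 = 8.184 W

8.184 W


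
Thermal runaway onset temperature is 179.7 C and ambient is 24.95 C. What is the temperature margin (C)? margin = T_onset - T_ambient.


Safety margin = 179.7 C - 24.95 C = 154.75 C

154.75 C


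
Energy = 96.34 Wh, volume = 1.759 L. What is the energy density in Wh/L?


Volumetric ED = 96.34 Wh / 1.759 L = 54.77 Wh/L

54.77 Wh/L


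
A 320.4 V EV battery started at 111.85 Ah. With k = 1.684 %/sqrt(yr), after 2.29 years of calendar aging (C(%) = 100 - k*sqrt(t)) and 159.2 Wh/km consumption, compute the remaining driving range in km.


Step 1: capacity retention = 100 - 1.684 * sqrt(2.29) = 100 - 1.684 * 1.5133 = 97.452%
Step 2: C_now = 111.85 * 97.452/100 = 109 Ah
Step 3: E_pack = V * C_now = 320.4 * 109 = 34924 Wh
Step 4: range = E_pack / consumption = 34924 / 159.2 = 219.4 km

219.4 km


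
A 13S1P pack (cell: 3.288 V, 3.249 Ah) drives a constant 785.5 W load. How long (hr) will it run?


Step 1: E_pack = Ns * V_cell * Np * C_cell = 13 * 3.288 * 1 * 3.249 = 138.88 Wh
Step 2: t = E_pack / P = 138.88 / 785.5 = 0.1768 hr

0.1768 hr


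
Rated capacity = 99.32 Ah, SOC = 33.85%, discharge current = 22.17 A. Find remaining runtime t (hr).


Step 1: remaining = SOC/100 * C_total = 33.85/100 * 99.32 = 33.62 Ah
Step 2: t = remaining / I = 33.62 / 22.17 = 1.516 hr

1.516 hr


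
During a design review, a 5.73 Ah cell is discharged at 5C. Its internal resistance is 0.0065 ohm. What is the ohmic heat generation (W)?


Step 1: I = C_rate * capacity = 5 * 5.73 = 28.65 A
Step 2: Q = I^2 * R = 28.65^2 * 0.0065 = 820.82 * 0.0065 = 5.335 W

5.335 W


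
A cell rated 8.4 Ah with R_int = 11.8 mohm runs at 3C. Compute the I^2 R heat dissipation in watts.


Convert: R = 11.8 mohm = 0.0118 ohm
Step 1: I = C_rate * capacity = 3 * 8.4 = 25.2 A
Step 2: Q = I^2 * R = 25.2^2 * 0.0118 = 635.04 * 0.0118 = 7.493 W

7.493 W


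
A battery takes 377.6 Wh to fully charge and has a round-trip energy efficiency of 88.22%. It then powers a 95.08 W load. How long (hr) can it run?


Step 1: E_discharge = eta/100 * E_charge = 88.22/100 * 377.6 = 333.12 Wh
Step 2: t = E_discharge / P = 333.12 / 95.08 = 3.504 hr

3.504 hr


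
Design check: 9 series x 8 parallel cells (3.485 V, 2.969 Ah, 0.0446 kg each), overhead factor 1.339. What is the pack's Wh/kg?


Step 1: V_pack = 9 * 3.485 = 31.365 V
Step 2: C_pack = 8 * 2.969 = 23.752 Ah
Step 3: E_pack = V_pack * C_pack = 31.365 * 23.752 = 744.98 Wh
Step 4: m_pack = 9 * 8 * 0.0446 * 1.339 = 4.2998 kg
Step 5: ED = E_pack / m_pack = 744.98 / 4.2998 = 173.3 Wh/kg

173.3 Wh/kg


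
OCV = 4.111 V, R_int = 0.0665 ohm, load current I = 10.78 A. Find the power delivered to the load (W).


Step 1: V_terminal = OCV - I*R = 4.111 - 10.78 * 0.0665 = 3.3941 V
Step 2: P_out = V_terminal * I = 3.3941 * 10.78 = 36.59 W

36.59 W


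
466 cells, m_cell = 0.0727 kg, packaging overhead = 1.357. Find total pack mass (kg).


m_pack = n * m_cell * overhead = 466 * 0.0727 * 1.357 = 45.97 kg

45.97 kg


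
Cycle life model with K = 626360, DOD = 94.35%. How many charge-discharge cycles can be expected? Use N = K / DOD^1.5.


DOD^1.5 = 916.46
N = K / DOD^1.5 = 626360 / 916.46 = 683.5

683.5 cycles


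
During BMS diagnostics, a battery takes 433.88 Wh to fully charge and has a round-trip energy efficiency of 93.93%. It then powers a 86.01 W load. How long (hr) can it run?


Step 1: E_discharge = eta/100 * E_charge = 93.93/100 * 433.88 = 407.54 Wh
Step 2: t = E_discharge / P = 407.54 / 86.01 = 4.738 hr

4.738 hr


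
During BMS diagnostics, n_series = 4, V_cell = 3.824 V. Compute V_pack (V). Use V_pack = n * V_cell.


With 4 cells in series at 3.824 V each, V_pack = 15.296 V

15.296 V


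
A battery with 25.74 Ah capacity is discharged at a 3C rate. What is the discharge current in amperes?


At 3C: I = 3 * 25.74 Ah = 77.22 A

77.22 A


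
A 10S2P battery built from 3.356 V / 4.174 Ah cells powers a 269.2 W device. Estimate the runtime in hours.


Step 1: E_pack = Ns * V_cell * Np * C_cell = 10 * 3.356 * 2 * 4.174 = 280.16 Wh
Step 2: t = E_pack / P = 280.16 / 269.2 = 1.041 hr

1.041 hr


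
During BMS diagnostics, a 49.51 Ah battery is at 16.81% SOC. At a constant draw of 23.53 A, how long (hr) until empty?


Step 1: remaining = SOC/100 * C_total = 16.81/100 * 49.51 = 8.3226 Ah
Step 2: t = remaining / I = 8.3226 / 23.53 = 0.3537 hr

0.3537 hr


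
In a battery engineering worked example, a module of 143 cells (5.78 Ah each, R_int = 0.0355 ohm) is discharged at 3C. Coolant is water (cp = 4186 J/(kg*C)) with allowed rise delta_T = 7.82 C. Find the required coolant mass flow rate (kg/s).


Step 1: I = 3 * 5.78 = 17.34 A
Step 2: Q_cell = I^2 * R = 17.34^2 * 0.0355 = 10.674 W
Step 3: Q_total = 143 * 10.674 = 1526.4 W
Step 4: m_dot = Q_total / (cp * dT) = 1526.4 / (4186 * 7.82) = 0.04663 kg/s

0.04663 kg/s


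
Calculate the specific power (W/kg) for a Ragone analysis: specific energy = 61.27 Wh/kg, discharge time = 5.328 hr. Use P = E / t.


P_specific = E / t = 61.27 / 5.328 = 11.50 W/kg

11.50 W/kg


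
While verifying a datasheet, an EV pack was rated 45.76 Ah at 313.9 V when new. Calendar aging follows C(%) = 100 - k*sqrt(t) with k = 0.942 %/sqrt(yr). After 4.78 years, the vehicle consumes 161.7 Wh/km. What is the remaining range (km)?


Step 1: capacity retention = 100 - 0.942 * sqrt(4.78) = 100 - 0.942 * 2.1863 = 97.941%
Step 2: C_now = 45.76 * 97.941/100 = 44.818 Ah
Step 3: E_pack = V * C_now = 313.9 * 44.818 = 14068 Wh
Step 4: range = E_pack / consumption = 14068 / 161.7 = 87.00 km

87.00 km


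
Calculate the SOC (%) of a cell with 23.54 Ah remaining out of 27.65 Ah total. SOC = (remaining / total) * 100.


SOC = (remaining / total) * 100 = (23.54 / 27.65) * 100 = 85.14%

85.14%


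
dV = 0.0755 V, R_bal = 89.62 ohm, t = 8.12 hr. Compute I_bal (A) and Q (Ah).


I_bal = dV / R = 0.0755 / 89.62 = 8.4245e-04 A
Q = I_bal * t = 8.4245e-04 * 8.12 = 0.006841 Ah

I=8.4245e-04 A, Q=0.006841 Ah


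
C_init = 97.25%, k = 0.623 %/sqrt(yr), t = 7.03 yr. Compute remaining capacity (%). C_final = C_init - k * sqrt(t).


sqrt(t) = sqrt(7.03) = 2.6514
C_final = 97.25 - 0.623 * 2.6514 = 95.60%

95.60%


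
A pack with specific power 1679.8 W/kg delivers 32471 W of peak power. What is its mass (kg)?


m = P / SP = 32471 / 1679.8 = 19.33 kg

19.33 kg


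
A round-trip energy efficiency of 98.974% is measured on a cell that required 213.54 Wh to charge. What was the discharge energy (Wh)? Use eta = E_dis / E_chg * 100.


E_dis = eta/100 * E_chg = 98.974/100 * 213.54 = 211.3 Wh

211.3 Wh


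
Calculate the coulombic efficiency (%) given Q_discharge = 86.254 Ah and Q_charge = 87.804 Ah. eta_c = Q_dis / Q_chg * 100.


eta_c = Q_dis / Q_chg * 100 = 86.254 / 87.804 * 100 = 98.23%

98.23%


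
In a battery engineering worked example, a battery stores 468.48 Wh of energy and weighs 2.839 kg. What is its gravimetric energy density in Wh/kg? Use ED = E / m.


Specific energy = 468.48 Wh / 2.839 kg = 165.0 Wh/kg

165.0 Wh/kg


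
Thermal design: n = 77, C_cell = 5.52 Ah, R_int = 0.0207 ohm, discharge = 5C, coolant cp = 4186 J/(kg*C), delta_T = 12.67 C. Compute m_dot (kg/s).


Step 1: I = 5 * 5.52 = 27.6 A
Step 2: Q_cell = I^2 * R = 27.6^2 * 0.0207 = 15.768 W
Step 3: Q_total = 77 * 15.768 = 1214.1 W
Step 4: m_dot = Q_total / (cp * dT) = 1214.1 / (4186 * 12.67) = 0.02289 kg/s

0.02289 kg/s


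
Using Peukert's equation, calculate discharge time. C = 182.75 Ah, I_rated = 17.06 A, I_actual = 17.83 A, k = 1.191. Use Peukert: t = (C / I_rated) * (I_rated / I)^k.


t_rated = C / I_rated = 182.75 / 17.06 = 10.712 hr
(I_rated/I)^k = (0.95681)^1.191 = 0.94878
t = t_rated * (I_rated/I)^k = 10.712 * 0.94878 = 10.16 hr

10.16 hr


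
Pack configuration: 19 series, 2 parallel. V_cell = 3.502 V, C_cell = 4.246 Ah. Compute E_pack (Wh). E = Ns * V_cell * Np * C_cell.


E = Ns * Vcell * Np * Ccell = 19 * 3.502 * 2 * 4.246 = 565.0 Wh

565.0 Wh


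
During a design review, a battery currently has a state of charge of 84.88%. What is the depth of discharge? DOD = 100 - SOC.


Complement of SOC: DOD = 100% - 84.88% = 15.12%

15.12%


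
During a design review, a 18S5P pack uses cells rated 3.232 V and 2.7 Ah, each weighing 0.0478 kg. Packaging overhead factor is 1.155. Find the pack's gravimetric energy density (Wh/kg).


Step 1: V_pack = 18 * 3.232 = 58.176 V
Step 2: C_pack = 5 * 2.7 = 13.5 Ah
Step 3: E_pack = V_pack * C_pack = 58.176 * 13.5 = 785.38 Wh
Step 4: m_pack = 18 * 5 * 0.0478 * 1.155 = 4.9688 kg
Step 5: ED = E_pack / m_pack = 785.38 / 4.9688 = 158.1 Wh/kg

158.1 Wh/kg


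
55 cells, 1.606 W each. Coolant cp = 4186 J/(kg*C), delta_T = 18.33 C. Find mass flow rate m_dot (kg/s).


Q_total = 55 * 1.606 = 88.33 W
m_dot = Q_total / (cp * dT) = 88.33 / (4186 * 18.33) = 0.001151 kg/s

0.001151 kg/s


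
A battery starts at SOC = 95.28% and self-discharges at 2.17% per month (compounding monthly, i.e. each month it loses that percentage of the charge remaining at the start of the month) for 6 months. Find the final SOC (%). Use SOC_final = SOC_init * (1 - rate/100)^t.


Monthly retention factor = 1 - 2.17/100 = 0.9783
Over 6 months: factor^6 = 0.87666
SOC_final = 95.28 * 0.87666 = 83.53%

83.53%


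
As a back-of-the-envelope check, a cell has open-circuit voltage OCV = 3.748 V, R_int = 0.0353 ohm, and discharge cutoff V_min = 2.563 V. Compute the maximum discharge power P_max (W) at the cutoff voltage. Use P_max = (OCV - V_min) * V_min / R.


P_max = (OCV - V_min) * V_min / R = (3.748 - 2.563) * 2.563 / 0.0353 = 1.185 * 2.563 / 0.0353 = 86.04 W

86.04 W


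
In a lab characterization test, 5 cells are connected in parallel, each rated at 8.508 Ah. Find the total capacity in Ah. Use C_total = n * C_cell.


C_total = 5 * 8.508 = 42.54 Ah

42.54 Ah


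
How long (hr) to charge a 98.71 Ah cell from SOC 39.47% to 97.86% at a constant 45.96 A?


Step 1: dSOC = 97.86% - 39.47% = 58.39%
Step 2: delta_Ah = 98.71 * 58.39 / 100 = 57.637 Ah
Step 3: t = 57.637 / 45.96 = 1.254 hr

1.254 hr


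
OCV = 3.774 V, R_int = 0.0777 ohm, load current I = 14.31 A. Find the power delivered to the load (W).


Step 1: V_terminal = OCV - I*R = 3.774 - 14.31 * 0.0777 = 2.6621 V
Step 2: P_out = V_terminal * I = 2.6621 * 14.31 = 38.09 W

38.09 W


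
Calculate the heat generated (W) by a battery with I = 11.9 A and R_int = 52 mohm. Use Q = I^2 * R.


Convert: R = 52 mohm = 0.052 ohm
I^2 = 141.61
Q = 141.61 * 0.052 = 7.364 W

7.364 W


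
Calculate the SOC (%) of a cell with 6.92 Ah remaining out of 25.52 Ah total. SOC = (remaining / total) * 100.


SOC = (remaining / total) * 100 = (6.92 / 25.52) * 100 = 27.12%

27.12%


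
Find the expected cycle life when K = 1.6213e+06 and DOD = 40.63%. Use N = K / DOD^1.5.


Step 1: DOD^1.5 = 40.63^1.5 = 258.98
Step 2: N = 1.6213e+06 / 258.98 = 6260 cycles

6260 cycles


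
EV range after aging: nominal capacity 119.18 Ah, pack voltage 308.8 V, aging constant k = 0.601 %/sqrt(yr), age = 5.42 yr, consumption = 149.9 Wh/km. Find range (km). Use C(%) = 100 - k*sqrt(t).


Step 1: capacity retention = 100 - 0.601 * sqrt(5.42) = 100 - 0.601 * 2.3281 = 98.601%
Step 2: C_now = 119.18 * 98.601/100 = 117.51 Ah
Step 3: E_pack = V * C_now = 308.8 * 117.51 = 36287 Wh
Step 4: range = E_pack / consumption = 36287 / 149.9 = 242.1 km

242.1 km


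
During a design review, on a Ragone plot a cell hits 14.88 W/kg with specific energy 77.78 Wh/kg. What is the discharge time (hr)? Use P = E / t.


t = E / P = 77.78 / 14.88 = 5.227 hr

5.227 hr


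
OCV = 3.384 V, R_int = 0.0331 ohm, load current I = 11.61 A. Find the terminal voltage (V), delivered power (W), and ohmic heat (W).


Step 1: V_terminal = OCV - I*R = 3.384 - 11.61 * 0.0331 = 2.9997 V
Step 2: P_out = V_terminal * I = 2.9997 * 11.61 = 34.83 W
Step 3: Q = I^2 * R = 11.61^2 * 0.0331 = 4.462 W

V=2.9997 V, P=34.83 W, Q=4.462 W


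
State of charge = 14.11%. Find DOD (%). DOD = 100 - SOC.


Complement of SOC: DOD = 100% - 14.11% = 85.89%

85.89%


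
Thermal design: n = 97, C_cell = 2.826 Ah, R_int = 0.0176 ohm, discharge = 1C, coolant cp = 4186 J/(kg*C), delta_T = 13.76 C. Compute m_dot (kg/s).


Step 1: I = 1 * 2.826 = 2.826 A
Step 2: Q_cell = I^2 * R = 2.826^2 * 0.0176 = 0.14056 W
Step 3: Q_total = 97 * 0.14056 = 13.634 W
Step 4: m_dot = Q_total / (cp * dT) = 13.634 / (4186 * 13.76) = 2.367e-04 kg/s

2.367e-04 kg/s


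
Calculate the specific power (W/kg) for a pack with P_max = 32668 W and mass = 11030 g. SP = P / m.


Convert: m = 11030 g = 11.03 kg
SP = P / m = 32668 / 11.03 = 2962 W/kg

2962 W/kg


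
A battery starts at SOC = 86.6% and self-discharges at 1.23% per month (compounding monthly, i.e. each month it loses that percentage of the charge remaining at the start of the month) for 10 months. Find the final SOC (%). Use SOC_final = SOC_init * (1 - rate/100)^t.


Monthly retention factor = 1 - 1.23/100 = 0.9877
Over 10 months: factor^10 = 0.88359
SOC_final = 86.6 * 0.88359 = 76.52%

76.52%


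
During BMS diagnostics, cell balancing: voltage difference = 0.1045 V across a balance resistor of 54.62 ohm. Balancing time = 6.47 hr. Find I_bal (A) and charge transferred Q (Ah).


I_bal = dV / R = 0.1045 / 54.62 = 0.0019132 A
Q = I_bal * t = 0.0019132 * 6.47 = 0.01238 Ah

I=0.0019132 A, Q=0.01238 Ah


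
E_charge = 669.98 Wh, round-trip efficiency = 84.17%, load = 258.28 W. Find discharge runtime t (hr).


Step 1: E_discharge = eta/100 * E_charge = 84.17/100 * 669.98 = 563.92 Wh
Step 2: t = E_discharge / P = 563.92 / 258.28 = 2.183 hr

2.183 hr


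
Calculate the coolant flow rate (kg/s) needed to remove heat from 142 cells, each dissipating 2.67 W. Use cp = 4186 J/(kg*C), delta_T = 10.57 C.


Q_total = 142 * 2.67 = 379.14 W
m_dot = Q_total / (cp * dT) = 379.14 / (4186 * 10.57) = 0.008569 kg/s

0.008569 kg/s


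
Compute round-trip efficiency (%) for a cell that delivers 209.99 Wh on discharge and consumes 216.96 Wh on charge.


Round-trip efficiency = 209.99/216.96 * 100% = 96.79%

96.79%


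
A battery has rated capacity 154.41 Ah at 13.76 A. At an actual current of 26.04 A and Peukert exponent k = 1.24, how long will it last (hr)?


Step 1: t_rated = C / I_rated = 154.41 / 13.76 = 11.222 hr
Step 2: ratio = 13.76 / 26.04 = 0.52842
Step 3: ratio^k = 0.52842^1.24 = 0.45341
Step 4: t = t_rated * ratio^k = 11.222 * 0.45341 = 5.088 hr

5.088 hr


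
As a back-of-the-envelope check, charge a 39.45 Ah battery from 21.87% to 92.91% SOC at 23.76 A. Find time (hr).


Step 1: dSOC = 92.91% - 21.87% = 71.04%
Step 2: delta_Ah = 39.45 * 71.04 / 100 = 28.025 Ah
Step 3: t = 28.025 / 23.76 = 1.180 hr

1.180 hr


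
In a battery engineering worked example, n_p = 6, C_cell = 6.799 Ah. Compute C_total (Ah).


C_total = 6 * 6.799 = 40.794 Ah

40.794 Ah


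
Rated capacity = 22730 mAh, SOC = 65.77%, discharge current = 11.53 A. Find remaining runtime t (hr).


Convert: C_total = 22730 mAh = 22.73 Ah
Step 1: remaining = SOC/100 * C_total = 65.77/100 * 22.73 = 14.95 Ah
Step 2: t = remaining / I = 14.95 / 11.53 = 1.297 hr

1.297 hr


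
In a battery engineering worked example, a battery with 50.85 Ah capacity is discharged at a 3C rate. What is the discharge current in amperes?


I = C_rate * capacity = 3 * 50.85 = 152.55 A

152.55 A


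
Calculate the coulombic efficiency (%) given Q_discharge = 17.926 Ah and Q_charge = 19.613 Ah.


Coulombic efficiency = 17.926/19.613 * 100% = 91.40%

91.40%


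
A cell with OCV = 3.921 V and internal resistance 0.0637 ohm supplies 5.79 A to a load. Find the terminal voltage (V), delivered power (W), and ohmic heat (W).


Step 1: V_terminal = OCV - I*R = 3.921 - 5.79 * 0.0637 = 3.5522 V
Step 2: P_out = V_terminal * I = 3.5522 * 5.79 = 20.57 W
Step 3: Q = I^2 * R = 5.79^2 * 0.0637 = 2.135 W

V=3.5522 V, P=20.57 W, Q=2.135 W


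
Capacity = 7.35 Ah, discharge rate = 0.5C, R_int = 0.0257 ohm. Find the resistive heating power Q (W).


Step 1: I = C_rate * capacity = 0.5 * 7.35 = 3.675 A
Step 2: Q = I^2 * R = 3.675^2 * 0.0257 = 13.506 * 0.0257 = 0.3471 W

0.3471 W


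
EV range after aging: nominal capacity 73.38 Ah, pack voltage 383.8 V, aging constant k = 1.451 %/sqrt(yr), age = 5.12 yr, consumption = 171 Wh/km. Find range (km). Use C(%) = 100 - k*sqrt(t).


Step 1: capacity retention = 100 - 1.451 * sqrt(5.12) = 100 - 1.451 * 2.2627 = 96.717%
Step 2: C_now = 73.38 * 96.717/100 = 70.971 Ah
Step 3: E_pack = V * C_now = 383.8 * 70.971 = 27239 Wh
Step 4: range = E_pack / consumption = 27239 / 171 = 159.3 km

159.3 km


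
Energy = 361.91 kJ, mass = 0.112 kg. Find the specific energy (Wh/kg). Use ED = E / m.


Convert: E = 361.91 kJ = 100.53 Wh
ED = E / m = 100.53 / 0.112 = 897.6 Wh/kg

897.6 Wh/kg


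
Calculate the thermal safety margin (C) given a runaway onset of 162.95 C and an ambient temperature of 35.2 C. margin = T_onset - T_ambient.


Safety margin = 162.95 C - 35.2 C = 127.75 C

127.75 C


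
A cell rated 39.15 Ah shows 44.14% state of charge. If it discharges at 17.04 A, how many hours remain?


Step 1: remaining = SOC/100 * C_total = 44.14/100 * 39.15 = 17.281 Ah
Step 2: t = remaining / I = 17.281 / 17.04 = 1.014 hr

1.014 hr


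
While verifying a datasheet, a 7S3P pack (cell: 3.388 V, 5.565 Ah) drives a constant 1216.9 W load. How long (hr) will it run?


Step 1: E_pack = Ns * V_cell * Np * C_cell = 7 * 3.388 * 3 * 5.565 = 395.94 Wh
Step 2: t = E_pack / P = 395.94 / 1216.9 = 0.3254 hr

0.3254 hr


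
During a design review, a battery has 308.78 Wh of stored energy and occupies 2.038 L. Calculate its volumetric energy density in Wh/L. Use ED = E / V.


ED = E / V = 308.78 / 2.038 = 151.5 Wh/L

151.5 Wh/L


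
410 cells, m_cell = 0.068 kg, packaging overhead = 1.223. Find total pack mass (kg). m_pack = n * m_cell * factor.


m_pack = n * m_cell * overhead = 410 * 0.068 * 1.223 = 34.10 kg

34.10 kg


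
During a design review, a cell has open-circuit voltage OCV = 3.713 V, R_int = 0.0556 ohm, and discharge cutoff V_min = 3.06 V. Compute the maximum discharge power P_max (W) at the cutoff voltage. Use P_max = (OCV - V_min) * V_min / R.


dV = OCV - V_min = 0.653 V (so I_max = dV / R)
P_max = dV * V_min / R = 0.653 * 3.06 / 0.0556 = 35.94 W

35.94 W


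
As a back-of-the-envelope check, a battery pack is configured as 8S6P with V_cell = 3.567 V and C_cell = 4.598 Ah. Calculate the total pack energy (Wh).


V_pack = 8 * 3.567 = 28.536 V
C_pack = 6 * 4.598 = 27.588 Ah
E = V_pack * C_pack = 28.536 * 27.588 = 787.3 Wh

787.3 Wh


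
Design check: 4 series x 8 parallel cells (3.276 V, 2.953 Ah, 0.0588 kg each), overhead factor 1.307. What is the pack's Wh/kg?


Step 1: V_pack = 4 * 3.276 = 13.104 V
Step 2: C_pack = 8 * 2.953 = 23.624 Ah
Step 3: E_pack = V_pack * C_pack = 13.104 * 23.624 = 309.57 Wh
Step 4: m_pack = 4 * 8 * 0.0588 * 1.307 = 2.4593 kg
Step 5: ED = E_pack / m_pack = 309.57 / 2.4593 = 125.9 Wh/kg

125.9 Wh/kg


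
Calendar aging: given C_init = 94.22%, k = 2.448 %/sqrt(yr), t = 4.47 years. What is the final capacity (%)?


Step 1: sqrt(4.47 yr) = 2.1142
Step 2: drop = 2.448 * 2.1142 = 5.1756
Step 3: C_final = 94.22 - 5.1756 = 89.04%

89.04%


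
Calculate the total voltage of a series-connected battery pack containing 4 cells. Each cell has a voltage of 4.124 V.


With 4 cells in series at 4.124 V each, V_pack = 16.496 V

16.496 V


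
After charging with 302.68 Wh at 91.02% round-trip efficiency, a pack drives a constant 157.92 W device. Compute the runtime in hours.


Step 1: E_discharge = eta/100 * E_charge = 91.02/100 * 302.68 = 275.5 Wh
Step 2: t = E_discharge / P = 275.5 / 157.92 = 1.745 hr

1.745 hr


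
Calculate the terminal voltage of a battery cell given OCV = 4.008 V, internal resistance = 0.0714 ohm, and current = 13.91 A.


IR drop = 13.91 * 0.0714 = 0.99317 V
V = 4.008 - 0.99317 = 3.015 V

3.015 V


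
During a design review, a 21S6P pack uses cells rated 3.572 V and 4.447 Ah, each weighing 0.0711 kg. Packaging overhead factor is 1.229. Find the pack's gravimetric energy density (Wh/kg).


Step 1: V_pack = 21 * 3.572 = 75.012 V
Step 2: C_pack = 6 * 4.447 = 26.682 Ah
Step 3: E_pack = V_pack * C_pack = 75.012 * 26.682 = 2001.5 Wh
Step 4: m_pack = 21 * 6 * 0.0711 * 1.229 = 11.01 kg
Step 5: ED = E_pack / m_pack = 2001.5 / 11.01 = 181.8 Wh/kg

181.8 Wh/kg


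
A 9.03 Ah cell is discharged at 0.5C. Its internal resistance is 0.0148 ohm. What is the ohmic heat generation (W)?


Step 1: I = C_rate * capacity = 0.5 * 9.03 = 4.515 A
Step 2: Q = I^2 * R = 4.515^2 * 0.0148 = 20.385 * 0.0148 = 0.3017 W

0.3017 W


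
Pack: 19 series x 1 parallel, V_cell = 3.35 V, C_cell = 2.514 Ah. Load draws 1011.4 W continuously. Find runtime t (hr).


Step 1: E_pack = Ns * V_cell * Np * C_cell = 19 * 3.35 * 1 * 2.514 = 160.02 Wh
Step 2: t = E_pack / P = 160.02 / 1011.4 = 0.1582 hr

0.1582 hr


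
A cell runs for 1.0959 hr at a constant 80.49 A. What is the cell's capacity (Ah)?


C = I * t = 80.49 * 1.0959 = 88.21 Ah

88.21 Ah


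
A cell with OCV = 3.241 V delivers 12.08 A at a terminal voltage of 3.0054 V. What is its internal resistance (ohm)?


R = (OCV - V) / I = (3.241 - 3.0054) / 12.08 = 0.01950 ohm

0.01950 ohm


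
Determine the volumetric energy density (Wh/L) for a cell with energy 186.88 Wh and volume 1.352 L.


ED = E / V = 186.88 / 1.352 = 138.2 Wh/L

138.2 Wh/L


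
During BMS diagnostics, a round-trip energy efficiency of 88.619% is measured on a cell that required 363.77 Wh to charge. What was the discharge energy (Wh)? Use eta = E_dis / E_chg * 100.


E_dis = eta/100 * E_chg = 88.619/100 * 363.77 = 322.4 Wh

322.4 Wh


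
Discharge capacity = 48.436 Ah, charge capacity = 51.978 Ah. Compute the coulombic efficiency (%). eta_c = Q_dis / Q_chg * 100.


Coulombic efficiency = 48.436/51.978 * 100% = 93.19%

93.19%


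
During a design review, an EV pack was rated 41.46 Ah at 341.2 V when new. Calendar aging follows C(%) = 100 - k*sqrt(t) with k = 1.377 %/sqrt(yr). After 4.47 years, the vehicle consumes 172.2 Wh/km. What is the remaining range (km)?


Step 1: capacity retention = 100 - 1.377 * sqrt(4.47) = 100 - 1.377 * 2.1142 = 97.089%
Step 2: C_now = 41.46 * 97.089/100 = 40.253 Ah
Step 3: E_pack = V * C_now = 341.2 * 40.253 = 13734 Wh
Step 4: range = E_pack / consumption = 13734 / 172.2 = 79.76 km

79.76 km


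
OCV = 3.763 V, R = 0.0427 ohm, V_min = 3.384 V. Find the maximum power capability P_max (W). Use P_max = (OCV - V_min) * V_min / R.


P_max = (OCV - V_min) * V_min / R = (3.763 - 3.384) * 3.384 / 0.0427 = 0.379 * 3.384 / 0.0427 = 30.04 W

30.04 W


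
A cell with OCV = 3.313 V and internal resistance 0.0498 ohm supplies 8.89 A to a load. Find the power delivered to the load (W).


Step 1: V_terminal = OCV - I*R = 3.313 - 8.89 * 0.0498 = 2.8703 V
Step 2: P_out = V_terminal * I = 2.8703 * 8.89 = 25.52 W

25.52 W


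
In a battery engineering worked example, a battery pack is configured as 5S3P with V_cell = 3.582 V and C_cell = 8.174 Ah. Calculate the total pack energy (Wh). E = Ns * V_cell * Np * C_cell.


V_pack = 5 * 3.582 = 17.91 V
C_pack = 3 * 8.174 = 24.522 Ah
E = V_pack * C_pack = 17.91 * 24.522 = 439.2 Wh

439.2 Wh


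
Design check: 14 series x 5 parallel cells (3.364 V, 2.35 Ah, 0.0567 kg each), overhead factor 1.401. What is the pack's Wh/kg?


Step 1: V_pack = 14 * 3.364 = 47.096 V
Step 2: C_pack = 5 * 2.35 = 11.75 Ah
Step 3: E_pack = V_pack * C_pack = 47.096 * 11.75 = 553.38 Wh
Step 4: m_pack = 14 * 5 * 0.0567 * 1.401 = 5.5606 kg
Step 5: ED = E_pack / m_pack = 553.38 / 5.5606 = 99.52 Wh/kg

99.52 Wh/kg


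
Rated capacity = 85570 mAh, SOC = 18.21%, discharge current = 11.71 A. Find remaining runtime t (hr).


Convert: C_total = 85570 mAh = 85.57 Ah
Step 1: remaining = SOC/100 * C_total = 18.21/100 * 85.57 = 15.582 Ah
Step 2: t = remaining / I = 15.582 / 11.71 = 1.331 hr

1.331 hr


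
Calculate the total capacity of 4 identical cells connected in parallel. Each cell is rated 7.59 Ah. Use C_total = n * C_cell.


Parallel capacities add: 4 * 7.59 Ah = 30.36 Ah

30.36 Ah


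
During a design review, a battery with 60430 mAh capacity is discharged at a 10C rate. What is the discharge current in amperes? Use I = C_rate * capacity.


Convert: capacity = 60430 mAh = 60.43 Ah
At 10C: I = 10 * 60.43 Ah = 604.3 A

604.3 A


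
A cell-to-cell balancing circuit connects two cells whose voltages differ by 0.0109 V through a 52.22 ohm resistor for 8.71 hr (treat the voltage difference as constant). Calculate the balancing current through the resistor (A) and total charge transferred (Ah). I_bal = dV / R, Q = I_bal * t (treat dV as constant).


First, Ohm's law: I_bal = 0.0109 V / 52.22 ohm = 2.0873e-04 A
Then Q = I * t = 2.0873e-04 A * 8.71 hr = 0.001818 Ah

I=2.0873e-04 A, Q=0.001818 Ah


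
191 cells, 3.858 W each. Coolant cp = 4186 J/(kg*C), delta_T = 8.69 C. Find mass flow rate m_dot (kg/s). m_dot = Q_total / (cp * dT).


Step 1: Total heat Q = 191 * 3.858 W = 736.88 W
Step 2: denom = cp * dT = 4186 * 8.69 = 36376
Step 3: m_dot = 736.88 / 36376 = 0.02026 kg/s

0.02026 kg/s


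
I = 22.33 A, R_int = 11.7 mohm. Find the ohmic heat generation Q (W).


Convert: R = 11.7 mohm = 0.0117 ohm
I^2 = 498.63
Q = 498.63 * 0.0117 = 5.834 W

5.834 W


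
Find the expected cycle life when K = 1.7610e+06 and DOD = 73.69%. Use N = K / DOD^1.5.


DOD^1.5 = 632.58
N = K / DOD^1.5 = 1.7610e+06 / 632.58 = 2784

2784 cycles


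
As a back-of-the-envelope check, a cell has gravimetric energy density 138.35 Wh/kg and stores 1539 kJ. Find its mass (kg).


Convert: E = 1539 kJ = 427.5 Wh
m = E / ED = 427.5 / 138.35 = 3.090 kg

3.090 kg


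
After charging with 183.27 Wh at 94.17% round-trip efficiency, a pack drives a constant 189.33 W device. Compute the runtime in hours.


Step 1: E_discharge = eta/100 * E_charge = 94.17/100 * 183.27 = 172.59 Wh
Step 2: t = E_discharge / P = 172.59 / 189.33 = 0.9116 hr

0.9116 hr


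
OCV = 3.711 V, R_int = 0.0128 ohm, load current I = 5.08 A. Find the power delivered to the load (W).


Step 1: V_terminal = OCV - I*R = 3.711 - 5.08 * 0.0128 = 3.646 V
Step 2: P_out = V_terminal * I = 3.646 * 5.08 = 18.52 W

18.52 W


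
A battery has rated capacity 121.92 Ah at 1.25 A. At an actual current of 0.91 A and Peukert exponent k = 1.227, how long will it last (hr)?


Step 1: t_rated = C / I_rated = 121.92 / 1.25 = 97.536 hr
Step 2: ratio = 1.25 / 0.91 = 1.3736
Step 3: ratio^k = 1.3736^1.227 = 1.4762
Step 4: t = t_rated * ratio^k = 97.536 * 1.4762 = 144.0 hr

144.0 hr


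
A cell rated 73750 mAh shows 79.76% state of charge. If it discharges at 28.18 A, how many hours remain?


Convert: C_total = 73750 mAh = 73.75 Ah
Step 1: remaining = SOC/100 * C_total = 79.76/100 * 73.75 = 58.823 Ah
Step 2: t = remaining / I = 58.823 / 28.18 = 2.087 hr

2.087 hr


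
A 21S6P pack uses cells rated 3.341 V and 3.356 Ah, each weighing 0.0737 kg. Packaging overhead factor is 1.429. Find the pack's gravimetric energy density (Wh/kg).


Step 1: V_pack = 21 * 3.341 = 70.161 V
Step 2: C_pack = 6 * 3.356 = 20.136 Ah
Step 3: E_pack = V_pack * C_pack = 70.161 * 20.136 = 1412.8 Wh
Step 4: m_pack = 21 * 6 * 0.0737 * 1.429 = 13.27 kg
Step 5: ED = E_pack / m_pack = 1412.8 / 13.27 = 106.5 Wh/kg

106.5 Wh/kg


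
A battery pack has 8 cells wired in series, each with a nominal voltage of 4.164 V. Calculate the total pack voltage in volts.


With 8 cells in series at 4.164 V each, V_pack = 33.312 V

33.312 V


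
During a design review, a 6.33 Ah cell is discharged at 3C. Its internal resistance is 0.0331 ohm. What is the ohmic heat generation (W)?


Step 1: I = C_rate * capacity = 3 * 6.33 = 18.99 A
Step 2: Q = I^2 * R = 18.99^2 * 0.0331 = 360.62 * 0.0331 = 11.94 W

11.94 W


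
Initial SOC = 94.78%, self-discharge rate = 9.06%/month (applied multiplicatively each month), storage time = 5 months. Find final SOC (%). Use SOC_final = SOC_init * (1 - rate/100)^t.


decay = (1 - 9.06/100)^5 = 0.62198
SOC_final = 94.78 * 0.62198 = 58.95%

58.95%


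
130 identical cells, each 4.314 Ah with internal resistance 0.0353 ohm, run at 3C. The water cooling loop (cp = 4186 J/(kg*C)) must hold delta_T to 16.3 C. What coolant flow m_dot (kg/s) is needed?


Step 1: I = 3 * 4.314 = 12.942 A
Step 2: Q_cell = I^2 * R = 12.942^2 * 0.0353 = 5.9126 W
Step 3: Q_total = 130 * 5.9126 = 768.64 W
Step 4: m_dot = Q_total / (cp * dT) = 768.64 / (4186 * 16.3) = 0.01127 kg/s

0.01127 kg/s


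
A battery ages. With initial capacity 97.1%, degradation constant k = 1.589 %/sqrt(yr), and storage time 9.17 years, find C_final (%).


Step 1: sqrt(9.17 yr) = 3.0282
Step 2: drop = 1.589 * 3.0282 = 4.8118
Step 3: C_final = 97.1 - 4.8118 = 92.29%

92.29%


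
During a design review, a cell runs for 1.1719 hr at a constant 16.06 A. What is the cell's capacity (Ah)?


C = I * t = 16.06 * 1.1719 = 18.82 Ah

18.82 Ah


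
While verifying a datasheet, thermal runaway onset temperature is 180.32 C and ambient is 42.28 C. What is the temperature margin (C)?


margin = T_onset - T_ambient = 180.32 - 42.28 = 138.04 C

138.04 C


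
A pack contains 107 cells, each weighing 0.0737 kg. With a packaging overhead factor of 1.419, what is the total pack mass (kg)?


m_pack = n * m_cell * overhead = 107 * 0.0737 * 1.419 = 11.19 kg

11.19 kg


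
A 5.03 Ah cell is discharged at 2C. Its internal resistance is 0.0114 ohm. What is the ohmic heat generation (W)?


Step 1: I = C_rate * capacity = 2 * 5.03 = 10.06 A
Step 2: Q = I^2 * R = 10.06^2 * 0.0114 = 101.2 * 0.0114 = 1.154 W

1.154 W


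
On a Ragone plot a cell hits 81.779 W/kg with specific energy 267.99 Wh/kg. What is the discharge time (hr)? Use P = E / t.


t = E / P = 267.99 / 81.779 = 3.277 hr

3.277 hr


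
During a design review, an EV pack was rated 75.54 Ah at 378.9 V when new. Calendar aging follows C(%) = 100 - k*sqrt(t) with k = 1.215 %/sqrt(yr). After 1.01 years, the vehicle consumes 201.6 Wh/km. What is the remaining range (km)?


Step 1: capacity retention = 100 - 1.215 * sqrt(1.01) = 100 - 1.215 * 1.005 = 98.779%
Step 2: C_now = 75.54 * 98.779/100 = 74.618 Ah
Step 3: E_pack = V * C_now = 378.9 * 74.618 = 28273 Wh
Step 4: range = E_pack / consumption = 28273 / 201.6 = 140.2 km

140.2 km


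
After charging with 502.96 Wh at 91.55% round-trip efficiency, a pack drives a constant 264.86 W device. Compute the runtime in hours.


Step 1: E_discharge = eta/100 * E_charge = 91.55/100 * 502.96 = 460.46 Wh
Step 2: t = E_discharge / P = 460.46 / 264.86 = 1.739 hr

1.739 hr


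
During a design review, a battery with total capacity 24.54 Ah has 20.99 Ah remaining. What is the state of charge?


SOC = (remaining / total) * 100 = (20.99 / 24.54) * 100 = 85.53%

85.53%


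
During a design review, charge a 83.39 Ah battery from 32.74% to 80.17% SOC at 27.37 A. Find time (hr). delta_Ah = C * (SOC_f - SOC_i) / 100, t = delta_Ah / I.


delta_Ah = 83.39 * (80.17 - 32.74) / 100 = 39.552 Ah
t = delta_Ah / I = 39.552 / 27.37 = 1.445 hr

1.445 hr


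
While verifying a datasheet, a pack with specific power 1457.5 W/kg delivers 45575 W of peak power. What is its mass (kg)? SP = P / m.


m = P / SP = 45575 / 1457.5 = 31.27 kg

31.27 kg


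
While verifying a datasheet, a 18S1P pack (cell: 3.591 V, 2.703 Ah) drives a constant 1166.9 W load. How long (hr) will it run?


Step 1: E_pack = Ns * V_cell * Np * C_cell = 18 * 3.591 * 1 * 2.703 = 174.72 Wh
Step 2: t = E_pack / P = 174.72 / 1166.9 = 0.1497 hr

0.1497 hr


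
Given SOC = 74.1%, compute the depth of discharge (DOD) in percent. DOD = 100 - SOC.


DOD = 100 - SOC = 100 - 74.1 = 25.9%

25.9%


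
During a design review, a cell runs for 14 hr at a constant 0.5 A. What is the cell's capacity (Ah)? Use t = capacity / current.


C = I * t = 0.5 * 14 = 7.000 Ah

7.000 Ah


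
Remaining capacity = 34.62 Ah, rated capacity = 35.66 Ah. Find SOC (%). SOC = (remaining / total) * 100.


SOC% = 34.62 / 35.66 * 100 = 97.08%

97.08%


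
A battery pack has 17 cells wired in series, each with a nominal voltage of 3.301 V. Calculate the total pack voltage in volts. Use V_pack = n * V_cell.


V_pack = n * V_cell = 17 * 3.301 = 56.117 V

56.117 V


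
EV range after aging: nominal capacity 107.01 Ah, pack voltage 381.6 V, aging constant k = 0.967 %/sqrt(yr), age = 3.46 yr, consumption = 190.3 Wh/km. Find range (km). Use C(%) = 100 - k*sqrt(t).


Step 1: capacity retention = 100 - 0.967 * sqrt(3.46) = 100 - 0.967 * 1.8601 = 98.201%
Step 2: C_now = 107.01 * 98.201/100 = 105.08 Ah
Step 3: E_pack = V * C_now = 381.6 * 105.08 = 40099 Wh
Step 4: range = E_pack / consumption = 40099 / 190.3 = 210.7 km

210.7 km


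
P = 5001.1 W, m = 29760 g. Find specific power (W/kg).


Convert: m = 29760 g = 29.76 kg
Specific power = 5001.1 W / 29.76 kg = 168.0 W/kg

168.0 W/kg


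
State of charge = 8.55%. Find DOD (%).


DOD = 100 - SOC = 100 - 8.55 = 91.45%

91.45%


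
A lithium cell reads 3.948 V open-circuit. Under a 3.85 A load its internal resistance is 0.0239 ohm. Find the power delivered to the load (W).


Step 1: V_terminal = OCV - I*R = 3.948 - 3.85 * 0.0239 = 3.856 V
Step 2: P_out = V_terminal * I = 3.856 * 3.85 = 14.85 W

14.85 W


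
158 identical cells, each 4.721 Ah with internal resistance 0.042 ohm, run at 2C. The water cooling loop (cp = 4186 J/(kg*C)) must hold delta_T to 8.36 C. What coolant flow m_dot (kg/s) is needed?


Step 1: I = 2 * 4.721 = 9.442 A
Step 2: Q_cell = I^2 * R = 9.442^2 * 0.042 = 3.7444 W
Step 3: Q_total = 158 * 3.7444 = 591.62 W
Step 4: m_dot = Q_total / (cp * dT) = 591.62 / (4186 * 8.36) = 0.01691 kg/s

0.01691 kg/s


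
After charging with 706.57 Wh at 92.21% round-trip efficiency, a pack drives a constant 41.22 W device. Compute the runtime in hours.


Step 1: E_discharge = eta/100 * E_charge = 92.21/100 * 706.57 = 651.53 Wh
Step 2: t = E_discharge / P = 651.53 / 41.22 = 15.81 hr

15.81 hr


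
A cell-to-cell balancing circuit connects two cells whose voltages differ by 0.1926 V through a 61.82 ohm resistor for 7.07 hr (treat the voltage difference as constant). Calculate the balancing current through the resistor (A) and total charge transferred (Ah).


I_bal = dV / R = 0.1926 / 61.82 = 0.0031155 A
Q = I_bal * t = 0.0031155 * 7.07 = 0.02203 Ah

I=0.0031155 A, Q=0.02203 Ah


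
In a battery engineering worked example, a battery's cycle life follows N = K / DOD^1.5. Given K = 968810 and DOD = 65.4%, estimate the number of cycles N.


Step 1: DOD^1.5 = 65.4^1.5 = 528.89
Step 2: N = 968810 / 528.89 = 1832 cycles

1832 cycles


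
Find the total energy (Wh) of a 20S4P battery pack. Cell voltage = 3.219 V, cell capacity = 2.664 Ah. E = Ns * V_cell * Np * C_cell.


E = Ns * Vcell * Np * Ccell = 20 * 3.219 * 4 * 2.664 = 686.0 Wh

686.0 Wh


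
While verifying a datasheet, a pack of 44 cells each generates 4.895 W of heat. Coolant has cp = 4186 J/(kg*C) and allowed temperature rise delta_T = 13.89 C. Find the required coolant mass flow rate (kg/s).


Q_total = 44 * 4.895 = 215.38 W
m_dot = Q_total / (cp * dT) = 215.38 / (4186 * 13.89) = 0.003704 kg/s

0.003704 kg/s


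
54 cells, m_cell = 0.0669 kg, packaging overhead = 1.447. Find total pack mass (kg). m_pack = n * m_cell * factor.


Cell mass sum = 54 * 0.0669 = 3.6126 kg
With overhead 1.447: m_pack = 3.6126 * 1.447 = 5.227 kg

5.227 kg


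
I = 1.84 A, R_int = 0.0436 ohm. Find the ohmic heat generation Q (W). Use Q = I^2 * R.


Q = I^2 * R = 1.84^2 * 0.0436 = 0.1476 W

0.1476 W


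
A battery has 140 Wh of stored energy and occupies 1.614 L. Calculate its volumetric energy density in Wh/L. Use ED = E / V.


Volumetric ED = 140 Wh / 1.614 L = 86.74 Wh/L

86.74 Wh/L


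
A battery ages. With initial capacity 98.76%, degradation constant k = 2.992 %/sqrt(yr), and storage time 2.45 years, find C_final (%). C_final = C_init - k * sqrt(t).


Step 1: sqrt(2.45 yr) = 1.5652
Step 2: drop = 2.992 * 1.5652 = 4.6831
Step 3: C_final = 98.76 - 4.6831 = 94.08%

94.08%


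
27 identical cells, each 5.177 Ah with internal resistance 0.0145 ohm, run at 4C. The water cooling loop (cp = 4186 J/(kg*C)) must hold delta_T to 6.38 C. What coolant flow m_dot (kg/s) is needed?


Step 1: I = 4 * 5.177 = 20.708 A
Step 2: Q_cell = I^2 * R = 20.708^2 * 0.0145 = 6.2179 W
Step 3: Q_total = 27 * 6.2179 = 167.88 W
Step 4: m_dot = Q_total / (cp * dT) = 167.88 / (4186 * 6.38) = 0.006286 kg/s

0.006286 kg/s


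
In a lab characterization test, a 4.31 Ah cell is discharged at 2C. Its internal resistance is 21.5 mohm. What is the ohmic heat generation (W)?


Convert: R = 21.5 mohm = 0.0215 ohm
Step 1: I = C_rate * capacity = 2 * 4.31 = 8.62 A
Step 2: Q = I^2 * R = 8.62^2 * 0.0215 = 74.304 * 0.0215 = 1.598 W

1.598 W


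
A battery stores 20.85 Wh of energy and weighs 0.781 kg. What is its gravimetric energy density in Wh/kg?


ED = E / m = 20.85 / 0.781 = 26.70 Wh/kg

26.70 Wh/kg


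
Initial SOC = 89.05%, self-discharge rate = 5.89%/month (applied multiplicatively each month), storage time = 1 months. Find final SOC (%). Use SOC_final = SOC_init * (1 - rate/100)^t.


decay = (1 - 5.89/100)^1 = 0.9411
SOC_final = 89.05 * 0.9411 = 83.80%

83.80%


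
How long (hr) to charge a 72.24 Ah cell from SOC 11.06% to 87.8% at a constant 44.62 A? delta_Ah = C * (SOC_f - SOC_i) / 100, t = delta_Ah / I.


Step 1: dSOC = 87.8% - 11.06% = 76.74%
Step 2: delta_Ah = 72.24 * 76.74 / 100 = 55.437 Ah
Step 3: t = 55.437 / 44.62 = 1.242 hr

1.242 hr


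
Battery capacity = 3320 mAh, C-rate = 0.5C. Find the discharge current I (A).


Convert: capacity = 3320 mAh = 3.32 Ah
I = C_rate * capacity = 0.5 * 3.32 = 1.66 A

1.66 A


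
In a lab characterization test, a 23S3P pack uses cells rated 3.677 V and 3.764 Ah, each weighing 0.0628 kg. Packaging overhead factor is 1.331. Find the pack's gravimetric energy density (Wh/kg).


Step 1: V_pack = 23 * 3.677 = 84.571 V
Step 2: C_pack = 3 * 3.764 = 11.292 Ah
Step 3: E_pack = V_pack * C_pack = 84.571 * 11.292 = 954.98 Wh
Step 4: m_pack = 23 * 3 * 0.0628 * 1.331 = 5.7675 kg
Step 5: ED = E_pack / m_pack = 954.98 / 5.7675 = 165.6 Wh/kg

165.6 Wh/kg


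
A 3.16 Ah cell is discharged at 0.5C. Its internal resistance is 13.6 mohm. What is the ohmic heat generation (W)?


Convert: R = 13.6 mohm = 0.0136 ohm
Step 1: I = C_rate * capacity = 0.5 * 3.16 = 1.58 A
Step 2: Q = I^2 * R = 1.58^2 * 0.0136 = 2.4964 * 0.0136 = 0.03395 W

0.03395 W


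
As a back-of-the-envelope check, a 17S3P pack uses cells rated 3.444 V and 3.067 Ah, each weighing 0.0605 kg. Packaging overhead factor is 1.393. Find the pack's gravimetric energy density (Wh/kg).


Step 1: V_pack = 17 * 3.444 = 58.548 V
Step 2: C_pack = 3 * 3.067 = 9.201 Ah
Step 3: E_pack = V_pack * C_pack = 58.548 * 9.201 = 538.7 Wh
Step 4: m_pack = 17 * 3 * 0.0605 * 1.393 = 4.2981 kg
Step 5: ED = E_pack / m_pack = 538.7 / 4.2981 = 125.3 Wh/kg

125.3 Wh/kg
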